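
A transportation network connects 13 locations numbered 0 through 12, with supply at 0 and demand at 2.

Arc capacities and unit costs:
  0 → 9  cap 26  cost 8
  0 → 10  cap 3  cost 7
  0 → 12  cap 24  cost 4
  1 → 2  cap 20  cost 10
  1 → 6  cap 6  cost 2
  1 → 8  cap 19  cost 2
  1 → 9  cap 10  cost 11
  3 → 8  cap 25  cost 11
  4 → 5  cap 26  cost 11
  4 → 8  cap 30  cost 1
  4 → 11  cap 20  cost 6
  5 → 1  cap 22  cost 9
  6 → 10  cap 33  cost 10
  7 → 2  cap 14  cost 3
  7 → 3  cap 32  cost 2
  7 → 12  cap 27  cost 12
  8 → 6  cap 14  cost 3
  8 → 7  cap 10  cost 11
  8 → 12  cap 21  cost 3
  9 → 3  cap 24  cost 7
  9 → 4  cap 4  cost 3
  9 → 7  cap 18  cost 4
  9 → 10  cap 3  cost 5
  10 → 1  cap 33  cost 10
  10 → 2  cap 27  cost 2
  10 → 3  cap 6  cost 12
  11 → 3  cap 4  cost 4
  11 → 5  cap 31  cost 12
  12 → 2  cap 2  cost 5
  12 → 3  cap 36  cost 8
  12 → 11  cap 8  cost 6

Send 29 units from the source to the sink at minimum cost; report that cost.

shortest-cost path #1: 0→10→2 push 3 @ unit cost 9 (adds 27)
shortest-cost path #2: 0→12→2 push 2 @ unit cost 9 (adds 18)
shortest-cost path #3: 0→9→10→2 push 3 @ unit cost 15 (adds 45)
shortest-cost path #4: 0→9→7→2 push 14 @ unit cost 15 (adds 210)
shortest-cost path #5: 0→9→4→8→6→10→2 push 4 @ unit cost 27 (adds 108)
shortest-cost path #6: 0→12→3→8→6→10→2 push 3 @ unit cost 38 (adds 114)
total cost = 522

Minimum cost for 29 units: 522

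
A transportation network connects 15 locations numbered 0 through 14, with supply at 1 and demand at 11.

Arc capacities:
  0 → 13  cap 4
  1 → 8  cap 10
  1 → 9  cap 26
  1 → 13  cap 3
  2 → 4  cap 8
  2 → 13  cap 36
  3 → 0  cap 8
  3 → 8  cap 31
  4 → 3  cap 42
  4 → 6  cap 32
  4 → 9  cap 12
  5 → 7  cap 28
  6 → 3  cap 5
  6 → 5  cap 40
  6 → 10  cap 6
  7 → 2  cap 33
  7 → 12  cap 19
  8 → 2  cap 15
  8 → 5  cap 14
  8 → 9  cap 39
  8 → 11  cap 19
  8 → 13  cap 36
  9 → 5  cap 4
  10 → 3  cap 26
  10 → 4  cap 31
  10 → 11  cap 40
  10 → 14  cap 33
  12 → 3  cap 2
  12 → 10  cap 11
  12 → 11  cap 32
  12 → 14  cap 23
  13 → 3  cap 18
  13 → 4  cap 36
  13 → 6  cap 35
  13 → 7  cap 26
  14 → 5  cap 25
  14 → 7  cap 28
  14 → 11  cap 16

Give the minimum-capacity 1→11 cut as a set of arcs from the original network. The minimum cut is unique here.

Min-cut arcs: {(1,8), (1,13), (9,5)} (total capacity 17)

augment #1: 1→8→11 push 10
augment #2: 1→13→3→8→11 push 3
augment #3: 1→9→5→7→12→11 push 4
max flow = 17; residual-reachable set from 1 gives S-side
cut edges (S→T): {(1,8), (1,13), (9,5)} total cap 17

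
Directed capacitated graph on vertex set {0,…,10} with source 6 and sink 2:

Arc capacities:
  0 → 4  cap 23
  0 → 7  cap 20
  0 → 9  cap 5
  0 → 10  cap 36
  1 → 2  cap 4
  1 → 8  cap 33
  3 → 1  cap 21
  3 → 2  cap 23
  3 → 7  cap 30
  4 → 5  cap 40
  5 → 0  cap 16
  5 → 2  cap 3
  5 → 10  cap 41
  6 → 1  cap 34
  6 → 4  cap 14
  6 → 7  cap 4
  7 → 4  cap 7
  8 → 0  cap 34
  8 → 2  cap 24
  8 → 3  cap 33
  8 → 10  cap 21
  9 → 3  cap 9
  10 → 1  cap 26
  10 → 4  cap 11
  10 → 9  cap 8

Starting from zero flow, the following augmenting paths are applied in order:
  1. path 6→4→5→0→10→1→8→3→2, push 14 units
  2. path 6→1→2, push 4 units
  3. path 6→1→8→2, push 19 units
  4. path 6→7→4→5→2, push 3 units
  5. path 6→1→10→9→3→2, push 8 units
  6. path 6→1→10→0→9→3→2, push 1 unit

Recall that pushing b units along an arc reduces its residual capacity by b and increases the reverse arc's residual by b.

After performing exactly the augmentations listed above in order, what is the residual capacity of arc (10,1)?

Residual capacity of (10,1): 21

after path 1 (6→4→5→0→10→1→8→3→2, push 14): res(10,1)=12
after path 2 (6→1→2, push 4): res(10,1)=12
after path 3 (6→1→8→2, push 19): res(10,1)=12
after path 4 (6→7→4→5→2, push 3): res(10,1)=12
after path 5 (6→1→10→9→3→2, push 8): res(10,1)=20
after path 6 (6→1→10→0→9→3→2, push 1): res(10,1)=21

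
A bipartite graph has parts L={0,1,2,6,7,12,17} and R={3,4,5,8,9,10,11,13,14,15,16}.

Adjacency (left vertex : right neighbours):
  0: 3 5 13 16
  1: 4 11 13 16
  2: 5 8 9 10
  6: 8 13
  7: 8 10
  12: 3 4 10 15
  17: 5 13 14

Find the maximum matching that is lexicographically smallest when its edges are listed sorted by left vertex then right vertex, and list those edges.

|M| = 7 (so the lex-smallest maximum matching has 7 edges)
process left vertices in ascending order; for each, take the smallest-labelled available neighbour that still permits 7 edges overall, or leave it unmatched if none does
lex-smallest matching: {0-3, 1-4, 2-5, 6-8, 7-10, 12-15, 17-13}

Lex-smallest maximum matching: {(0,3), (1,4), (2,5), (6,8), (7,10), (12,15), (17,13)}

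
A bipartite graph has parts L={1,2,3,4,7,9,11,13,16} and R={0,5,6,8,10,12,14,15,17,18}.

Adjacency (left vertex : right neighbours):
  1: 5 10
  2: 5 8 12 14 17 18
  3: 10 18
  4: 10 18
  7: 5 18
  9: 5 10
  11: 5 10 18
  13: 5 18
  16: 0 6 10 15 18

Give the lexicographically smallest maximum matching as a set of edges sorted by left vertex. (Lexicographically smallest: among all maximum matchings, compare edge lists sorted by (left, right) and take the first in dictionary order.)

Lex-smallest maximum matching: {(1,5), (2,8), (3,10), (4,18), (16,0)}

|M| = 5 (so the lex-smallest maximum matching has 5 edges)
process left vertices in ascending order; for each, take the smallest-labelled available neighbour that still permits 5 edges overall, or leave it unmatched if none does
lex-smallest matching: {1-5, 2-8, 3-10, 4-18, 16-0}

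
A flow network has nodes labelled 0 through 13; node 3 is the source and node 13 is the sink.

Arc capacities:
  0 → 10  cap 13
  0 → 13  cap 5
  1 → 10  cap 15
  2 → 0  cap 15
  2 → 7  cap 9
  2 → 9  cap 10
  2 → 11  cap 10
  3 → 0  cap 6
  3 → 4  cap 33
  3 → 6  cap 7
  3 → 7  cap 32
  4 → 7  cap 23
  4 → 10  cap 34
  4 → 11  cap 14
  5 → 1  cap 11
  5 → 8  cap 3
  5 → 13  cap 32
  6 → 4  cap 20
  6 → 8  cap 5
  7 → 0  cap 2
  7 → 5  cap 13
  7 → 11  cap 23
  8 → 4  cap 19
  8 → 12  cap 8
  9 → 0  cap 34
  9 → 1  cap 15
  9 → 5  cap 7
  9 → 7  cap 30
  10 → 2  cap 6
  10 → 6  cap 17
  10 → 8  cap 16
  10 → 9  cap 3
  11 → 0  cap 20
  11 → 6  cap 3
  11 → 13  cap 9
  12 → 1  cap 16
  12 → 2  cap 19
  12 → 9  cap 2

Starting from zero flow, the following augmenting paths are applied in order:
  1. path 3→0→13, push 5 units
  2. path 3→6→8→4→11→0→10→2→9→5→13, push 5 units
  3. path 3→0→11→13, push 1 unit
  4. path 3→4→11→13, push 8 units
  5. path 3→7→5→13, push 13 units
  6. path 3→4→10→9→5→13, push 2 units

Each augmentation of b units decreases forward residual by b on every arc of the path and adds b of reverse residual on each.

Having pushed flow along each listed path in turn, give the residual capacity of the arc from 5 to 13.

after path 1 (3→0→13, push 5): res(5,13)=32
after path 2 (3→6→8→4→11→0→10→2→9→5→13, push 5): res(5,13)=27
after path 3 (3→0→11→13, push 1): res(5,13)=27
after path 4 (3→4→11→13, push 8): res(5,13)=27
after path 5 (3→7→5→13, push 13): res(5,13)=14
after path 6 (3→4→10→9→5→13, push 2): res(5,13)=12

Residual capacity of (5,13): 12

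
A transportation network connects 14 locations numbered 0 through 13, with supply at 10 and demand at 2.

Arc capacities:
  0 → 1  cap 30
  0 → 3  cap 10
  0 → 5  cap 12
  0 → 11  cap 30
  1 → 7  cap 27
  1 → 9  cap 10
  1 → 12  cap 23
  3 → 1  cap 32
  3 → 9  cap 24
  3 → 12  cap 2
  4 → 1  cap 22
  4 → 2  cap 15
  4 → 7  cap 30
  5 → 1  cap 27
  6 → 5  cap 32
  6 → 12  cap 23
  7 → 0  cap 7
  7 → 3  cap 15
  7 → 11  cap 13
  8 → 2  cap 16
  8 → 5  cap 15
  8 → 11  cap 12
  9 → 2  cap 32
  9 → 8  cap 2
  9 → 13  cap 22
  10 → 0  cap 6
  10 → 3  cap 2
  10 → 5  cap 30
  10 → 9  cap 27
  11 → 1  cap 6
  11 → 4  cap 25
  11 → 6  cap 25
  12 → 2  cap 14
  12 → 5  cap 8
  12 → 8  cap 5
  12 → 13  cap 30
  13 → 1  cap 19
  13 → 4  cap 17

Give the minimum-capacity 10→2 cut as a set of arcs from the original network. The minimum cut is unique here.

augment #1: 10→9→2 push 27
augment #2: 10→3→9→2 push 2
augment #3: 10→0→1→9→2 push 3
augment #4: 10→0→1→12→2 push 3
augment #5: 10→5→1→12→2 push 11
augment #6: 10→5→1→9→8→2 push 2
augment #7: 10→5→1→12→8→2 push 5
augment #8: 10→5→1→0→11→4→2 push 6
augment #9: 10→5→1→7→11→4→2 push 3
max flow = 62; residual-reachable set from 10 gives S-side
cut edges (S→T): {(5,1), (10,0), (10,3), (10,9)} total cap 62

Min-cut arcs: {(5,1), (10,0), (10,3), (10,9)} (total capacity 62)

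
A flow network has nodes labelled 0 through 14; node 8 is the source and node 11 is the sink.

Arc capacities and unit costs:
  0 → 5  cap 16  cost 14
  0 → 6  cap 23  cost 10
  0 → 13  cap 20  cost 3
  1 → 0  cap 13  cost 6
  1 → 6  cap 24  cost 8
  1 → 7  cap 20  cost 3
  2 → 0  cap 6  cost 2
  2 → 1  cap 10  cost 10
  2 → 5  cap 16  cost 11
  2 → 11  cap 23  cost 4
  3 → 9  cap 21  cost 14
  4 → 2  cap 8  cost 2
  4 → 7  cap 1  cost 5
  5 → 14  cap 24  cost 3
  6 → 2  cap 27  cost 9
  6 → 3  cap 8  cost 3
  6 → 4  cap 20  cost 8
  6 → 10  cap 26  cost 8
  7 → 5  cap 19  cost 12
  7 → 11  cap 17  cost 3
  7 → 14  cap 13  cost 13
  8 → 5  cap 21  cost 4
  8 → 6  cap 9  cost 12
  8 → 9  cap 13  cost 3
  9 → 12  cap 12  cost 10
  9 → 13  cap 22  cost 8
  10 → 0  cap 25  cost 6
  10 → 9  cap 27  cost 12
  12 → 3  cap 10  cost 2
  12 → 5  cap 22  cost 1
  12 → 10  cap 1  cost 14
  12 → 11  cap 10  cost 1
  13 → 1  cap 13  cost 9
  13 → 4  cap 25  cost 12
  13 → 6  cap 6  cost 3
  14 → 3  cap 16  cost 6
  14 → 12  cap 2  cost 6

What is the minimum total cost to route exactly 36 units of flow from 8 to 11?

shortest-cost path #1: 8→9→12→11 push 10 @ unit cost 14 (adds 140)
shortest-cost path #2: 8→6→2→11 push 9 @ unit cost 25 (adds 225)
shortest-cost path #3: 8→9→13→1→7→11 push 3 @ unit cost 26 (adds 78)
shortest-cost path #4: 8→5→14→12→9→13→1→7→11 push 2 @ unit cost 26 (adds 52)
shortest-cost path #5: 8→5→14→3→9→13→1→7→11 push 8 @ unit cost 50 (adds 400)
shortest-cost path #6: 8→5→14→3→9→13→6→2→11 push 4 @ unit cost 51 (adds 204)
total cost = 1099

Minimum cost for 36 units: 1099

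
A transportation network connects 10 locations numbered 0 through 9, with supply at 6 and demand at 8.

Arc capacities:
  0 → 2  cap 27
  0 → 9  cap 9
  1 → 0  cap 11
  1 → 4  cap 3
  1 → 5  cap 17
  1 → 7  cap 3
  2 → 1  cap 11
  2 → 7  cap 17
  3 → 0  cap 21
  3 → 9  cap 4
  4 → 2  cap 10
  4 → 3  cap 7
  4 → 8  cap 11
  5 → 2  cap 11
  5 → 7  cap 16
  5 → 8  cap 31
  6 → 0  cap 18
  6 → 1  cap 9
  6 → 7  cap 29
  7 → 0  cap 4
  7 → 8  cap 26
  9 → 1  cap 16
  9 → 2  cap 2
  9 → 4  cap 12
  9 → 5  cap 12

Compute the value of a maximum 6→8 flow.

Maximum flow value: 55

augment #1: 6→7→8 bottleneck 26, total now 26
augment #2: 6→1→4→8 bottleneck 3, total now 29
augment #3: 6→1→5→8 bottleneck 6, total now 35
augment #4: 6→0→9→4→8 bottleneck 8, total now 43
augment #5: 6→0→9→5→8 bottleneck 1, total now 44
augment #6: 6→0→2→1→5→8 bottleneck 9, total now 53
augment #7: 6→7→0→2→1→5→8 bottleneck 2, total now 55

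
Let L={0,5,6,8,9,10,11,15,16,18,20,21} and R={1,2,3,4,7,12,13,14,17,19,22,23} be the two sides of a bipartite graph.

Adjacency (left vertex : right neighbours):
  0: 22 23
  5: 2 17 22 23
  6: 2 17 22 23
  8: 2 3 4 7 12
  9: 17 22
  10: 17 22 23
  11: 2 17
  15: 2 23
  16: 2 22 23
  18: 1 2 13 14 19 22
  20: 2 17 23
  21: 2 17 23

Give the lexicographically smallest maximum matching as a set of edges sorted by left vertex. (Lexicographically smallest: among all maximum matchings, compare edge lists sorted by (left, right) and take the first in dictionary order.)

Lex-smallest maximum matching: {(0,22), (5,2), (6,17), (8,3), (10,23), (18,1)}

|M| = 6 (so the lex-smallest maximum matching has 6 edges)
process left vertices in ascending order; for each, take the smallest-labelled available neighbour that still permits 6 edges overall, or leave it unmatched if none does
lex-smallest matching: {0-22, 5-2, 6-17, 8-3, 10-23, 18-1}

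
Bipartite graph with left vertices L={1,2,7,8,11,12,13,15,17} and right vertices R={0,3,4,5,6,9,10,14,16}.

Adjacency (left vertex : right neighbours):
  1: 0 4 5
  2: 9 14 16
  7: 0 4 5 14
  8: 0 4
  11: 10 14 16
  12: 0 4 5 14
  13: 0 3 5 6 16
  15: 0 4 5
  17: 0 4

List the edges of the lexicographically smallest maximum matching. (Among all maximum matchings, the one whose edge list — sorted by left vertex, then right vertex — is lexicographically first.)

Lex-smallest maximum matching: {(1,0), (2,9), (7,4), (11,10), (12,14), (13,3), (15,5)}

|M| = 7 (so the lex-smallest maximum matching has 7 edges)
process left vertices in ascending order; for each, take the smallest-labelled available neighbour that still permits 7 edges overall, or leave it unmatched if none does
lex-smallest matching: {1-0, 2-9, 7-4, 11-10, 12-14, 13-3, 15-5}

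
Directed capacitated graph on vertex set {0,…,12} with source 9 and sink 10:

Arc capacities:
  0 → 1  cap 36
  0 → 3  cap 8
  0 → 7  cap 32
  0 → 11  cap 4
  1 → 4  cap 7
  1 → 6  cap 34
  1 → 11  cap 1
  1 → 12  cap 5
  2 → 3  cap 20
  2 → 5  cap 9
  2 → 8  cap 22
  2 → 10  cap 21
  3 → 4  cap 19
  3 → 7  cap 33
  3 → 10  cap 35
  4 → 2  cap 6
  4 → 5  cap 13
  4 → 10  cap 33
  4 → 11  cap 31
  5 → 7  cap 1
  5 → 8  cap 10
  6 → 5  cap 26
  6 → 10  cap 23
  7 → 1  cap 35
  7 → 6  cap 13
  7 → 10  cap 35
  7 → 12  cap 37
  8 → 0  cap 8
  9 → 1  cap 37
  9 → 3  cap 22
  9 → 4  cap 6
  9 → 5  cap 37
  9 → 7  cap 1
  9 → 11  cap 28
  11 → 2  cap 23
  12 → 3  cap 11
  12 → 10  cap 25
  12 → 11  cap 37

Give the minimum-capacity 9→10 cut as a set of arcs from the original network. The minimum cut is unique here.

Min-cut arcs: {(1,4), (1,12), (5,7), (6,10), (8,0), (9,3), (9,4), (9,7), (11,2)} (total capacity 96)

augment #1: 9→3→10 push 22
augment #2: 9→4→10 push 6
augment #3: 9→7→10 push 1
augment #4: 9→1→4→10 push 7
augment #5: 9→1→6→10 push 23
augment #6: 9→1→12→10 push 5
augment #7: 9→5→7→10 push 1
augment #8: 9→11→2→10 push 21
augment #9: 9→11→2→3→10 push 2
augment #10: 9→5→8→0→3→10 push 8
max flow = 96; residual-reachable set from 9 gives S-side
cut edges (S→T): {(1,4), (1,12), (5,7), (6,10), (8,0), (9,3), (9,4), (9,7), (11,2)} total cap 96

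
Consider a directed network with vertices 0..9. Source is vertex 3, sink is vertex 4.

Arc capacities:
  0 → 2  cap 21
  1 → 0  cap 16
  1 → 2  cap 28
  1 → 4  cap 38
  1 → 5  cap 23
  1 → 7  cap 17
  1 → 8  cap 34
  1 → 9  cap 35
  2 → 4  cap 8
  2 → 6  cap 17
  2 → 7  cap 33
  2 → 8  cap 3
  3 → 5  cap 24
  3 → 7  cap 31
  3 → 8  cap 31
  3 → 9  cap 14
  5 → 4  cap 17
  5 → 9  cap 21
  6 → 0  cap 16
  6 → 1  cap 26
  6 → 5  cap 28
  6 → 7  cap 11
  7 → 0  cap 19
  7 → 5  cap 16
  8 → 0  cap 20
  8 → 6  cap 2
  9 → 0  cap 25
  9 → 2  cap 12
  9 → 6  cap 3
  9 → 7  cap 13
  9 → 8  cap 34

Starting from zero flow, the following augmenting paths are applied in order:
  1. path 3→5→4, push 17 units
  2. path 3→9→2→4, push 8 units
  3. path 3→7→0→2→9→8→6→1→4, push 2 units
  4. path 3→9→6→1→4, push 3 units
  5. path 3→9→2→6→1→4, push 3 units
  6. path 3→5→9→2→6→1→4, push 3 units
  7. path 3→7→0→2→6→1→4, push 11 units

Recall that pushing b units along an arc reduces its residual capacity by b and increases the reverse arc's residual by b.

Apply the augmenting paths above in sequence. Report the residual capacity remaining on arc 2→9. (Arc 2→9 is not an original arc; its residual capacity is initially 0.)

Residual capacity of (2,9): 12

after path 1 (3→5→4, push 17): res(2,9)=0
after path 2 (3→9→2→4, push 8): res(2,9)=8
after path 3 (3→7→0→2→9→8→6→1→4, push 2): res(2,9)=6
after path 4 (3→9→6→1→4, push 3): res(2,9)=6
after path 5 (3→9→2→6→1→4, push 3): res(2,9)=9
after path 6 (3→5→9→2→6→1→4, push 3): res(2,9)=12
after path 7 (3→7→0→2→6→1→4, push 11): res(2,9)=12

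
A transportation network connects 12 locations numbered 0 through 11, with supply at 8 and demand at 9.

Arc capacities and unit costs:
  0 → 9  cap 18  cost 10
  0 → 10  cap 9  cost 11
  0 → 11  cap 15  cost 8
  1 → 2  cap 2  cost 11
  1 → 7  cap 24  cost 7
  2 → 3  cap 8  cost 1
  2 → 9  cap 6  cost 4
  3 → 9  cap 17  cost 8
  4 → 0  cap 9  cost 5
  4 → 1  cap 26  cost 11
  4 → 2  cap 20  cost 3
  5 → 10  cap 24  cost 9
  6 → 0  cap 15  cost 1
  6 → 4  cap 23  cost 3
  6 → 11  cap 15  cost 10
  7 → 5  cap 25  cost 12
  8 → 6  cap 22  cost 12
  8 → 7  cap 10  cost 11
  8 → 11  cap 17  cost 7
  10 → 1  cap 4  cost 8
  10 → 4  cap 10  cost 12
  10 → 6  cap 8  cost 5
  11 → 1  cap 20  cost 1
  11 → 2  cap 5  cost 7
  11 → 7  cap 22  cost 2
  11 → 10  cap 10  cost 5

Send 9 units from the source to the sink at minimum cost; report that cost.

Minimum cost for 9 units: 181

shortest-cost path #1: 8→11→2→9 push 5 @ unit cost 18 (adds 90)
shortest-cost path #2: 8→6→4→2→9 push 1 @ unit cost 22 (adds 22)
shortest-cost path #3: 8→6→0→9 push 3 @ unit cost 23 (adds 69)
total cost = 181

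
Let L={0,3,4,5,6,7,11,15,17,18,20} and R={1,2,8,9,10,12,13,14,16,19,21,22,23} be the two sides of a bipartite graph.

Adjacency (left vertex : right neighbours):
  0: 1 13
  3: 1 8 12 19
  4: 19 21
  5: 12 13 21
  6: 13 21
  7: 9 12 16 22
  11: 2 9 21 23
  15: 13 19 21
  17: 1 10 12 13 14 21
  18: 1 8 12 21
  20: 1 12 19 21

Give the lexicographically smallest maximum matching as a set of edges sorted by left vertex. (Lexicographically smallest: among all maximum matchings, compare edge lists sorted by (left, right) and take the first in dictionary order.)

|M| = 9 (so the lex-smallest maximum matching has 9 edges)
process left vertices in ascending order; for each, take the smallest-labelled available neighbour that still permits 9 edges overall, or leave it unmatched if none does
lex-smallest matching: {0-1, 3-8, 4-19, 5-12, 6-13, 7-9, 11-2, 15-21, 17-10}

Lex-smallest maximum matching: {(0,1), (3,8), (4,19), (5,12), (6,13), (7,9), (11,2), (15,21), (17,10)}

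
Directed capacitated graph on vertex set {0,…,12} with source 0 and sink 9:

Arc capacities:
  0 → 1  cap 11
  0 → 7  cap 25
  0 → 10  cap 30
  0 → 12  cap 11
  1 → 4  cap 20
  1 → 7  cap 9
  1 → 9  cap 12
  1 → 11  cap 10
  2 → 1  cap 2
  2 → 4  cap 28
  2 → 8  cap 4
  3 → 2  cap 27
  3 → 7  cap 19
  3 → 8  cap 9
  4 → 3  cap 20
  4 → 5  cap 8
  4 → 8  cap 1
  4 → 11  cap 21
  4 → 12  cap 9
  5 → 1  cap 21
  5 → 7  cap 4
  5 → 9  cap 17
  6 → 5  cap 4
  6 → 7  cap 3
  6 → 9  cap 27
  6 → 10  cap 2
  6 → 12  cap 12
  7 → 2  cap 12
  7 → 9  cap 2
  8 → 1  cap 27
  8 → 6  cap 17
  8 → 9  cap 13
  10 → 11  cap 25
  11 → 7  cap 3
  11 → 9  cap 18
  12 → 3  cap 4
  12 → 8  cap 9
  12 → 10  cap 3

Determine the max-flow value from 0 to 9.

Maximum flow value: 54

augment #1: 0→1→9 bottleneck 11, total now 11
augment #2: 0→7→9 bottleneck 2, total now 13
augment #3: 0→10→11→9 bottleneck 18, total now 31
augment #4: 0→12→8→9 bottleneck 9, total now 40
augment #5: 0→7→2→1→9 bottleneck 1, total now 41
augment #6: 0→7→2→8→9 bottleneck 4, total now 45
augment #7: 0→7→2→4→5→9 bottleneck 7, total now 52
augment #8: 0→12→3→8→6→9 bottleneck 2, total now 54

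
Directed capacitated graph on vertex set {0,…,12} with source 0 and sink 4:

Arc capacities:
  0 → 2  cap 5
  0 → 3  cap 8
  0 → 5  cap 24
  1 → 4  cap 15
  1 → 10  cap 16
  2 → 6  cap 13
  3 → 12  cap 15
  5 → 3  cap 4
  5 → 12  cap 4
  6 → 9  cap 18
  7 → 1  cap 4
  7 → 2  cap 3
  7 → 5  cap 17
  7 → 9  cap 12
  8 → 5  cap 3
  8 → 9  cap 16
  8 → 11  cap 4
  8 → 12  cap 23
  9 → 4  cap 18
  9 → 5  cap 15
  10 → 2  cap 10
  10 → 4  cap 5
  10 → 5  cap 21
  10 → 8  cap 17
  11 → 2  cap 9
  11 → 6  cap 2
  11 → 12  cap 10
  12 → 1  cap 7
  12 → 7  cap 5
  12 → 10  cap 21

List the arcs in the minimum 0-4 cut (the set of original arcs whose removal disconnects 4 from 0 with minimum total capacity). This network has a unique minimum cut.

augment #1: 0→2→6→9→4 push 5
augment #2: 0→3→12→1→4 push 7
augment #3: 0→3→12→10→4 push 1
augment #4: 0→5→12→10→4 push 4
augment #5: 0→5→3→12→7→1→4 push 4
max flow = 21; residual-reachable set from 0 gives S-side
cut edges (S→T): {(0,2), (0,3), (5,3), (5,12)} total cap 21

Min-cut arcs: {(0,2), (0,3), (5,3), (5,12)} (total capacity 21)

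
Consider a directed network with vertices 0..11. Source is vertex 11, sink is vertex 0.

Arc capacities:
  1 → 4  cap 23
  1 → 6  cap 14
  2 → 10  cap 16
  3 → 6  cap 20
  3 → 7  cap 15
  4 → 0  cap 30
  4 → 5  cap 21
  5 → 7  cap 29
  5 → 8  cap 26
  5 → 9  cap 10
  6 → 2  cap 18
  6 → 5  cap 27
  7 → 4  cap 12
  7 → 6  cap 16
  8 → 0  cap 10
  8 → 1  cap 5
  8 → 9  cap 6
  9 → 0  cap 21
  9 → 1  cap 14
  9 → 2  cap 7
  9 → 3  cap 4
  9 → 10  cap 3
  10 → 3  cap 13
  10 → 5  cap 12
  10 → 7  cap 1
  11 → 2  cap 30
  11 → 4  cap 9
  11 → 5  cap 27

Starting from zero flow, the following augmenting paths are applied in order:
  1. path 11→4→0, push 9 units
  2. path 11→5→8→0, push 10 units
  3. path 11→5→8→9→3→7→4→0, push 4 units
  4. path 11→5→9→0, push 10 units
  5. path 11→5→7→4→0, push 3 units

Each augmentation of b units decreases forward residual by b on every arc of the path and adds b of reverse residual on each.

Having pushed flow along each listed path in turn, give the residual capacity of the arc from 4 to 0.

Residual capacity of (4,0): 14

after path 1 (11→4→0, push 9): res(4,0)=21
after path 2 (11→5→8→0, push 10): res(4,0)=21
after path 3 (11→5→8→9→3→7→4→0, push 4): res(4,0)=17
after path 4 (11→5→9→0, push 10): res(4,0)=17
after path 5 (11→5→7→4→0, push 3): res(4,0)=14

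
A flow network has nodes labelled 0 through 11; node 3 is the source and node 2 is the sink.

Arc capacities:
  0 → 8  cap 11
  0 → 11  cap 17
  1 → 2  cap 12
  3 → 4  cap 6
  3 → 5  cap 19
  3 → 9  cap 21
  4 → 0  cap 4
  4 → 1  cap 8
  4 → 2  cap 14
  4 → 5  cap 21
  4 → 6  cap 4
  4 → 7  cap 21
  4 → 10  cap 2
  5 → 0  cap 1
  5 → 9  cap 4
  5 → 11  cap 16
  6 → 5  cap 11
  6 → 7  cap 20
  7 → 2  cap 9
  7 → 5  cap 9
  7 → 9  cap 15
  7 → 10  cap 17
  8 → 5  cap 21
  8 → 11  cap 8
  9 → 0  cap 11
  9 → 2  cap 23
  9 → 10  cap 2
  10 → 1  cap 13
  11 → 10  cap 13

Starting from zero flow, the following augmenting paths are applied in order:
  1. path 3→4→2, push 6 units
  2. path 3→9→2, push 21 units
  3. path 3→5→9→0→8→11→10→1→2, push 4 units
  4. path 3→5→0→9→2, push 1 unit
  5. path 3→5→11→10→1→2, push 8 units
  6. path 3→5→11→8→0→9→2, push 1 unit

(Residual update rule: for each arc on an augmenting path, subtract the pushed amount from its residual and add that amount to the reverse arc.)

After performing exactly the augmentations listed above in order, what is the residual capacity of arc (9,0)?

after path 1 (3→4→2, push 6): res(9,0)=11
after path 2 (3→9→2, push 21): res(9,0)=11
after path 3 (3→5→9→0→8→11→10→1→2, push 4): res(9,0)=7
after path 4 (3→5→0→9→2, push 1): res(9,0)=8
after path 5 (3→5→11→10→1→2, push 8): res(9,0)=8
after path 6 (3→5→11→8→0→9→2, push 1): res(9,0)=9

Residual capacity of (9,0): 9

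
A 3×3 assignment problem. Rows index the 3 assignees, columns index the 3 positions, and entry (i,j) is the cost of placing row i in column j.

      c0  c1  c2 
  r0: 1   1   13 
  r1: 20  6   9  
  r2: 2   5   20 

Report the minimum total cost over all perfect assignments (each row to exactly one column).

Minimum assignment cost: 12

optimal assignment: row0→col1 (cost 1), row1→col2 (cost 9), row2→col0 (cost 2)
total = 1 + 9 + 2 = 12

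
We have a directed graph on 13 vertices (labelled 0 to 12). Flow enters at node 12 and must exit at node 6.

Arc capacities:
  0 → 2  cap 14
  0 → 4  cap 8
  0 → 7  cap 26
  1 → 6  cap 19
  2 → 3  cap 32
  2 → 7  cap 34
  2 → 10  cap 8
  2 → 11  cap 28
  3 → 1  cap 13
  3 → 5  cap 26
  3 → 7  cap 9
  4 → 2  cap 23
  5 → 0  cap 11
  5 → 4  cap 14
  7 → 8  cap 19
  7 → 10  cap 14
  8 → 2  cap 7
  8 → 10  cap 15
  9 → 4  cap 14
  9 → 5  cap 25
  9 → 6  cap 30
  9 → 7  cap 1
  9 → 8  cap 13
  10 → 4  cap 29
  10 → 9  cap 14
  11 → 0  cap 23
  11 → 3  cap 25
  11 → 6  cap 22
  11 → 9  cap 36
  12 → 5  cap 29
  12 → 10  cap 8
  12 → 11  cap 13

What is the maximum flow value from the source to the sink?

Maximum flow value: 46

augment #1: 12→11→6 bottleneck 13, total now 13
augment #2: 12→10→9→6 bottleneck 8, total now 21
augment #3: 12→5→0→2→11→6 bottleneck 9, total now 30
augment #4: 12→5→0→2→3→1→6 bottleneck 2, total now 32
augment #5: 12→5→4→2→3→1→6 bottleneck 11, total now 43
augment #6: 12→5→4→2→10→9→6 bottleneck 3, total now 46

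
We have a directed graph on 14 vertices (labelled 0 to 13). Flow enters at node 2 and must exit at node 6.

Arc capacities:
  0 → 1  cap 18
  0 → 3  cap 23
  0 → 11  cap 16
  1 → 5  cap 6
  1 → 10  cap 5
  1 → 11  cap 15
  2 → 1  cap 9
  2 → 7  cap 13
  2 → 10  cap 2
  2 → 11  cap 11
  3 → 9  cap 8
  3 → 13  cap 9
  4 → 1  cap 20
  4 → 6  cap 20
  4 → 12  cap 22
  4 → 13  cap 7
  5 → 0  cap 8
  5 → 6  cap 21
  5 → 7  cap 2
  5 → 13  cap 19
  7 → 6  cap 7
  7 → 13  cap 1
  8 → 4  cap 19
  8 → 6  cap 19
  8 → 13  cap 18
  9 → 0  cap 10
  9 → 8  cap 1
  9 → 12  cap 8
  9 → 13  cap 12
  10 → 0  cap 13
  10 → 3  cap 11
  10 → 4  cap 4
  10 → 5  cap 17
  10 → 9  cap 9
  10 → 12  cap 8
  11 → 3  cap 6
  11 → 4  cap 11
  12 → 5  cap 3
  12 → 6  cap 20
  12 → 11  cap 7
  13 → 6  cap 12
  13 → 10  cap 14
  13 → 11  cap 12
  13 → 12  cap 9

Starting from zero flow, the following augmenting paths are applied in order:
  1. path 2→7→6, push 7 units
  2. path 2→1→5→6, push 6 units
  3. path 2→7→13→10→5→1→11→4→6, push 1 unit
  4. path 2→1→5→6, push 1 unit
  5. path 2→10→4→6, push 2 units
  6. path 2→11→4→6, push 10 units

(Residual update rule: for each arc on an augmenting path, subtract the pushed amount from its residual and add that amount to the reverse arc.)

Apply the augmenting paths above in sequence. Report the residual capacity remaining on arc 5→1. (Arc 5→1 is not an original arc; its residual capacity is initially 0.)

after path 1 (2→7→6, push 7): res(5,1)=0
after path 2 (2→1→5→6, push 6): res(5,1)=6
after path 3 (2→7→13→10→5→1→11→4→6, push 1): res(5,1)=5
after path 4 (2→1→5→6, push 1): res(5,1)=6
after path 5 (2→10→4→6, push 2): res(5,1)=6
after path 6 (2→11→4→6, push 10): res(5,1)=6

Residual capacity of (5,1): 6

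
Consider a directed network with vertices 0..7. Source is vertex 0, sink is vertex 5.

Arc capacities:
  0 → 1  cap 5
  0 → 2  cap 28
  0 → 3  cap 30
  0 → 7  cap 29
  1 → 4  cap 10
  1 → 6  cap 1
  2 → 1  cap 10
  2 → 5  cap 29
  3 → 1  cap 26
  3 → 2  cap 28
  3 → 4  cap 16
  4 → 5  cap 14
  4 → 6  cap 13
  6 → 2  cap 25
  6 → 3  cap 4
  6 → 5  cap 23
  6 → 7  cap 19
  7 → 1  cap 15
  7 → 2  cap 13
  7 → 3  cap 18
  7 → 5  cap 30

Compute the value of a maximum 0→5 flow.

augment #1: 0→2→5 bottleneck 28, total now 28
augment #2: 0→7→5 bottleneck 29, total now 57
augment #3: 0→1→4→5 bottleneck 5, total now 62
augment #4: 0→3→2→5 bottleneck 1, total now 63
augment #5: 0→3→4→5 bottleneck 9, total now 72
augment #6: 0→3→1→6→5 bottleneck 1, total now 73
augment #7: 0→3→4→6→5 bottleneck 7, total now 80
augment #8: 0→3→1→4→6→5 bottleneck 5, total now 85

Maximum flow value: 85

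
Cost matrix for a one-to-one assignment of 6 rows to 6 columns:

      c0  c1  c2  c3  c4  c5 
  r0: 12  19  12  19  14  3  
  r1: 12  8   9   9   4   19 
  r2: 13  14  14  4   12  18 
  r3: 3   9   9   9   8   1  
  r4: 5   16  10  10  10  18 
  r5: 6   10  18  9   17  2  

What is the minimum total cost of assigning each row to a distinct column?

Minimum assignment cost: 34

optimal assignment: row0→col5 (cost 3), row1→col4 (cost 4), row2→col3 (cost 4), row3→col0 (cost 3), row4→col2 (cost 10), row5→col1 (cost 10)
total = 3 + 4 + 4 + 3 + 10 + 10 = 34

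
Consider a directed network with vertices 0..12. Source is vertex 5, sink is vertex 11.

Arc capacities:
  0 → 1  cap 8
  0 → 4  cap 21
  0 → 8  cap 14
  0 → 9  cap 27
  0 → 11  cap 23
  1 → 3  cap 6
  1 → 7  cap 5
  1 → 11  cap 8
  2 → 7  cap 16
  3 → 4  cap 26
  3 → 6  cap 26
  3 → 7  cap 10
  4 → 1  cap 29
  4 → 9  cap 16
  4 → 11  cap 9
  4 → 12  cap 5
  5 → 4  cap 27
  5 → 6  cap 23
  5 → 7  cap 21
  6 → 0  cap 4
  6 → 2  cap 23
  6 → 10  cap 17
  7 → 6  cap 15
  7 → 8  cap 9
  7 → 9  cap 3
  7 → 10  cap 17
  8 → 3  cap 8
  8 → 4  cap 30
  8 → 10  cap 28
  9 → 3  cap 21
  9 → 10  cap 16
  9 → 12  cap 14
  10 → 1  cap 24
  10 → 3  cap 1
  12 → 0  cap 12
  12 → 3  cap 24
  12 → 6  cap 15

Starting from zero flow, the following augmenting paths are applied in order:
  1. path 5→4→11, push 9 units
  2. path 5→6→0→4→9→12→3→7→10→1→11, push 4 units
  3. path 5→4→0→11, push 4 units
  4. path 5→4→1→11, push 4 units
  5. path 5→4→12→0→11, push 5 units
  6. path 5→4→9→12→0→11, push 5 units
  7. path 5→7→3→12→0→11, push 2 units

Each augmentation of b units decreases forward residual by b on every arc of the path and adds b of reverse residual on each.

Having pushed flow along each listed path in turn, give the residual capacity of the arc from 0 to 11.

Residual capacity of (0,11): 7

after path 1 (5→4→11, push 9): res(0,11)=23
after path 2 (5→6→0→4→9→12→3→7→10→1→11, push 4): res(0,11)=23
after path 3 (5→4→0→11, push 4): res(0,11)=19
after path 4 (5→4→1→11, push 4): res(0,11)=19
after path 5 (5→4→12→0→11, push 5): res(0,11)=14
after path 6 (5→4→9→12→0→11, push 5): res(0,11)=9
after path 7 (5→7→3→12→0→11, push 2): res(0,11)=7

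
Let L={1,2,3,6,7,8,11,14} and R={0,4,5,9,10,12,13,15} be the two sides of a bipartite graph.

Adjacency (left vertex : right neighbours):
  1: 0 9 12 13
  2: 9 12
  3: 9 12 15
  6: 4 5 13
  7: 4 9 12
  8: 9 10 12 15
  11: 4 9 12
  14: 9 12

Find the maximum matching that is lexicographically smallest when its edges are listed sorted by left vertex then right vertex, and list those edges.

|M| = 7 (so the lex-smallest maximum matching has 7 edges)
process left vertices in ascending order; for each, take the smallest-labelled available neighbour that still permits 7 edges overall, or leave it unmatched if none does
lex-smallest matching: {1-0, 2-9, 3-15, 6-5, 7-4, 8-10, 11-12}

Lex-smallest maximum matching: {(1,0), (2,9), (3,15), (6,5), (7,4), (8,10), (11,12)}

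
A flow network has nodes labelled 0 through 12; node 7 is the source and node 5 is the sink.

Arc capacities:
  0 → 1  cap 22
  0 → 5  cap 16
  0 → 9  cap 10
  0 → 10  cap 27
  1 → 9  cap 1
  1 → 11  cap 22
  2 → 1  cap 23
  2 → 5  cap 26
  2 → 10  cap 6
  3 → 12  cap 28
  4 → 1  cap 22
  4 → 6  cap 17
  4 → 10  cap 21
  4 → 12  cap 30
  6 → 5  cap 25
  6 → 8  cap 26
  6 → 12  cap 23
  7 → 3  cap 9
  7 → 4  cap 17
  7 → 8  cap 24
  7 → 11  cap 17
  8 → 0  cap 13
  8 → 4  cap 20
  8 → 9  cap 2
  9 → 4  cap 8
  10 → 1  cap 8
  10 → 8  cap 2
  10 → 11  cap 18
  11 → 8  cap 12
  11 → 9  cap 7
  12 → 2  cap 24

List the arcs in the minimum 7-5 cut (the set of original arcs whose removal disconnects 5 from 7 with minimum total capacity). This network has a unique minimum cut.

augment #1: 7→4→6→5 push 17
augment #2: 7→8→0→5 push 13
augment #3: 7→3→12→2→5 push 9
augment #4: 7→8→4→12→2→5 push 11
augment #5: 7→11→8→4→12→2→5 push 4
max flow = 54; residual-reachable set from 7 gives S-side
cut edges (S→T): {(4,6), (8,0), (12,2)} total cap 54

Min-cut arcs: {(4,6), (8,0), (12,2)} (total capacity 54)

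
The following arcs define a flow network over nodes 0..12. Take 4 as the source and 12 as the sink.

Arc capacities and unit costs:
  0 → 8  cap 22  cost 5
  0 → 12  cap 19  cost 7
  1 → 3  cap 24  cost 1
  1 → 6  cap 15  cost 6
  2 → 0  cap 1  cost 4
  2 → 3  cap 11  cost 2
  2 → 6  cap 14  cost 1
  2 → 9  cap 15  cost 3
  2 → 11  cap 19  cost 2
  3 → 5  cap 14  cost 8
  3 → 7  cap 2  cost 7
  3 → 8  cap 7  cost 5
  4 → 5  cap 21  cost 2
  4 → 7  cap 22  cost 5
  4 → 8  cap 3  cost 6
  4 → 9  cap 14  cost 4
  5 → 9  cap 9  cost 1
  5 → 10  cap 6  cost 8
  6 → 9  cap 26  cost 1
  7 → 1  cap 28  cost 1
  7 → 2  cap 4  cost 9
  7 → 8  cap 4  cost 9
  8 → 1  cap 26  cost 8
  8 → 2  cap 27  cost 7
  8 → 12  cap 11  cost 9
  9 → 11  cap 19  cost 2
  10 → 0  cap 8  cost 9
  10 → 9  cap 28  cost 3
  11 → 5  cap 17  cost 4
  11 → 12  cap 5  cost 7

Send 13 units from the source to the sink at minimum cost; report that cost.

shortest-cost path #1: 4→5→9→11→12 push 5 @ unit cost 12 (adds 60)
shortest-cost path #2: 4→8→12 push 3 @ unit cost 15 (adds 45)
shortest-cost path #3: 4→7→1→3→8→12 push 5 @ unit cost 21 (adds 105)
total cost = 210

Minimum cost for 13 units: 210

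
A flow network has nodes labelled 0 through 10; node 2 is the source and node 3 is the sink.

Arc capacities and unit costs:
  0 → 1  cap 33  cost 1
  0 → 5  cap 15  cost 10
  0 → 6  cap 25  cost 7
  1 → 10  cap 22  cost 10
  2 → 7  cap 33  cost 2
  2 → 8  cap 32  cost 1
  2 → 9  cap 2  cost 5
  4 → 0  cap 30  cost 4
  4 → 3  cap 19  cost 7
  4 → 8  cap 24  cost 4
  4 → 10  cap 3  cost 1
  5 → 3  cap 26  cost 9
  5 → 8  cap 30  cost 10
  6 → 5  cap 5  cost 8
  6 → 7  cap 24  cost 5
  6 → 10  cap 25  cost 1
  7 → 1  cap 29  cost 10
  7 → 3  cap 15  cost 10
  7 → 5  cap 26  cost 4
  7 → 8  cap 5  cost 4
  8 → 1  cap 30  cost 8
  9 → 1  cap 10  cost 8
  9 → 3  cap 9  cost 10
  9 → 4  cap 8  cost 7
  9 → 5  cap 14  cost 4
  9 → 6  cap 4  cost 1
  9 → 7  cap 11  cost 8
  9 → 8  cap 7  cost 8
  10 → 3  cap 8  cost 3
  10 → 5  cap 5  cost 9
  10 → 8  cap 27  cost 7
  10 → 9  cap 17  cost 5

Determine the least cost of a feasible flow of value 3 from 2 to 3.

Minimum cost for 3 units: 32

shortest-cost path #1: 2→9→6→10→3 push 2 @ unit cost 10 (adds 20)
shortest-cost path #2: 2→7→3 push 1 @ unit cost 12 (adds 12)
total cost = 32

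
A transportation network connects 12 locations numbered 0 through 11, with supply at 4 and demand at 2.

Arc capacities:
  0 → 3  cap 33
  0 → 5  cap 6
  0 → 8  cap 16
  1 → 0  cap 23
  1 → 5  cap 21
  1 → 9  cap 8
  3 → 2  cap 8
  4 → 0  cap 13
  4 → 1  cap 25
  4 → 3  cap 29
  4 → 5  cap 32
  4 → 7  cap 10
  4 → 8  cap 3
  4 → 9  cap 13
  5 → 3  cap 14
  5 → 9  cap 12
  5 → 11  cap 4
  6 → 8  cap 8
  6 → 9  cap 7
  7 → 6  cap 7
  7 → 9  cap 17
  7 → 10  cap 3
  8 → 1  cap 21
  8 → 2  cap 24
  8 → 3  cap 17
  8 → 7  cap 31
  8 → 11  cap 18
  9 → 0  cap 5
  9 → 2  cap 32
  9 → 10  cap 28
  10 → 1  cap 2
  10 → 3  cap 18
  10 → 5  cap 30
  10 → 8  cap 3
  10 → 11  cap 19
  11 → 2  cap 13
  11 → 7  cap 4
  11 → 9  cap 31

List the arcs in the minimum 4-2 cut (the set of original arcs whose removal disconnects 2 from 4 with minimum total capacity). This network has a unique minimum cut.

Min-cut arcs: {(0,8), (1,9), (3,2), (4,7), (4,8), (4,9), (5,9), (5,11)} (total capacity 74)

augment #1: 4→3→2 push 8
augment #2: 4→8→2 push 3
augment #3: 4→9→2 push 13
augment #4: 4→0→8→2 push 13
augment #5: 4→1→9→2 push 8
augment #6: 4→5→9→2 push 11
augment #7: 4→5→11→2 push 4
augment #8: 4→1→0→8→2 push 3
augment #9: 4→7→6→8→2 push 5
augment #10: 4→7→10→11→2 push 3
augment #11: 4→5→9→10→11→2 push 1
augment #12: 4→7→6→8→11→2 push 2
max flow = 74; residual-reachable set from 4 gives S-side
cut edges (S→T): {(0,8), (1,9), (3,2), (4,7), (4,8), (4,9), (5,9), (5,11)} total cap 74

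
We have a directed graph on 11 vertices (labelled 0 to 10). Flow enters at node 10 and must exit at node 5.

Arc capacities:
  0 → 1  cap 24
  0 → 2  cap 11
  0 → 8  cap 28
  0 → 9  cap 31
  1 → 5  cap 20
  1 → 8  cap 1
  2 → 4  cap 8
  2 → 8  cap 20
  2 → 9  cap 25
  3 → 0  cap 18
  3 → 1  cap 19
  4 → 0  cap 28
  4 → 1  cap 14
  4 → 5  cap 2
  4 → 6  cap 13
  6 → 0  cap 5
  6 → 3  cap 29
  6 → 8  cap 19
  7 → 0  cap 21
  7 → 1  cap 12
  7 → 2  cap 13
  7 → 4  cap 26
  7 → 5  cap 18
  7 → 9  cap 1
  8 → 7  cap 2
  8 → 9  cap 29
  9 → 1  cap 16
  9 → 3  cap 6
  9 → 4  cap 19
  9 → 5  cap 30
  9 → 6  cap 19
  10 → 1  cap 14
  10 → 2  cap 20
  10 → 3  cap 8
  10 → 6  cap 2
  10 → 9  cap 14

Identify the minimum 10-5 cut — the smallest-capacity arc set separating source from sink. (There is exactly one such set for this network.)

augment #1: 10→1→5 push 14
augment #2: 10→9→5 push 14
augment #3: 10→2→4→5 push 2
augment #4: 10→2→9→5 push 16
augment #5: 10→3→1→5 push 6
augment #6: 10→2→8→7→5 push 2
max flow = 54; residual-reachable set from 10 gives S-side
cut edges (S→T): {(1,5), (4,5), (8,7), (9,5)} total cap 54

Min-cut arcs: {(1,5), (4,5), (8,7), (9,5)} (total capacity 54)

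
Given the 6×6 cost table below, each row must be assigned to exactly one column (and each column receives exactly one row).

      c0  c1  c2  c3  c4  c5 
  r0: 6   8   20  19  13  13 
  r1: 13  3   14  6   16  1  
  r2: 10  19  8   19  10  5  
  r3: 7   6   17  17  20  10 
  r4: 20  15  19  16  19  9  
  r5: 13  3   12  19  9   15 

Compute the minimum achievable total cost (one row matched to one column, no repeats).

Minimum assignment cost: 44

optimal assignment: row0→col0 (cost 6), row1→col3 (cost 6), row2→col2 (cost 8), row3→col1 (cost 6), row4→col5 (cost 9), row5→col4 (cost 9)
total = 6 + 6 + 8 + 6 + 9 + 9 = 44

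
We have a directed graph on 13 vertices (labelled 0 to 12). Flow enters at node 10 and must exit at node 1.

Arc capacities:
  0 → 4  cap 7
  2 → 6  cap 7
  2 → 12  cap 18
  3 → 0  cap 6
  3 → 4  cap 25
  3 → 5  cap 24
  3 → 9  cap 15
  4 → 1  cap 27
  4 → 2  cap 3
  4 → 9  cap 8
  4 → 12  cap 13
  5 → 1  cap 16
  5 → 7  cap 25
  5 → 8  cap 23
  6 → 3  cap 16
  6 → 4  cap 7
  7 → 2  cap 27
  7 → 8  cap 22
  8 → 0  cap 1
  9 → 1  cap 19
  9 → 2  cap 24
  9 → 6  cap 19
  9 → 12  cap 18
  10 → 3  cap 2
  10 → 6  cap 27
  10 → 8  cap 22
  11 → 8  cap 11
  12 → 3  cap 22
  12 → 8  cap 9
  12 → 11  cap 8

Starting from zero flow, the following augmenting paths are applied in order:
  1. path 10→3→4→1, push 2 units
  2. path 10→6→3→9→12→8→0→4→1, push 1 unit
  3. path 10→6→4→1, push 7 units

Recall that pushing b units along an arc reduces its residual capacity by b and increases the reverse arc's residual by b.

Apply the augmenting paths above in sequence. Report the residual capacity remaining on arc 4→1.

after path 1 (10→3→4→1, push 2): res(4,1)=25
after path 2 (10→6→3→9→12→8→0→4→1, push 1): res(4,1)=24
after path 3 (10→6→4→1, push 7): res(4,1)=17

Residual capacity of (4,1): 17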